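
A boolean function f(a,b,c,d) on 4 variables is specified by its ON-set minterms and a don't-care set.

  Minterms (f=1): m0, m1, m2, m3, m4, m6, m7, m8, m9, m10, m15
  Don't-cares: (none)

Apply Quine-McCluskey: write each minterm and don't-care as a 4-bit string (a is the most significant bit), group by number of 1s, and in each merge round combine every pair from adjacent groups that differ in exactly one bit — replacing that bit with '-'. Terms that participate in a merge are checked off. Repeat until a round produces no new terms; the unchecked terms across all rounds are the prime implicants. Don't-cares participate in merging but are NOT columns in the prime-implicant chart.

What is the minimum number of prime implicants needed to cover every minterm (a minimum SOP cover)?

[col 0] 0000*, 0001*, 0010*, 0011*, 0100*, 0110*, 0111*, 1000*, 1001*, 1010*, 1111*
[col 1] -000*, -001*, -010*, -111, 0-00*, 0-10*, 0-11*, 00-0*, 00-1*, 000-*, 001-*, 01-0*, 011-*, 10-0*, 100-*
[col 2] -0-0, -00-, 0--0, 0-1-, 00--
Prime implicants: -0-0, -00-, -111, 0--0, 0-1-, 00--
PI chart (minterm → PIs covering it):
  0 | -0-0,-00-,0--0,00--
  1 | -00-,00--
  2 | -0-0,0--0,0-1-,00--
  3 | 0-1-,00--
  4 | 0--0  (sole → essential)
  6 | 0--0,0-1-
  7 | -111,0-1-
  8 | -0-0,-00-
  9 | -00-  (sole → essential)
  10 | -0-0  (sole → essential)
  15 | -111  (sole → essential)
Essential prime implicants: -0-0, -00-, -111, 0--0
Petrick residual → 0-1-
Minimum SOP uses 5 PIs: b'd' + b'c' + bcd + a'd' + a'c

5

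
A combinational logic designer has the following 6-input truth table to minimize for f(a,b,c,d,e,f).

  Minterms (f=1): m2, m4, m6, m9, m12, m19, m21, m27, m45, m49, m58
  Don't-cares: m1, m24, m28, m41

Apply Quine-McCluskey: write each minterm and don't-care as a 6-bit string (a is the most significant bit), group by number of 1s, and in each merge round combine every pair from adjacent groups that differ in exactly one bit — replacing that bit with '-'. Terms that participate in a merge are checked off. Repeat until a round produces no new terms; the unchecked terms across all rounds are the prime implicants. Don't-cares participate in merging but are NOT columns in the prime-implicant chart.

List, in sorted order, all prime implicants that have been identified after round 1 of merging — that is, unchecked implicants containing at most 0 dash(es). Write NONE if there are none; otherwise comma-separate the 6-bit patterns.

010101, 110001, 111010

Round 0: 000001✓ 000010✓ 000100✓ 000110✓ 001001✓ 001100✓ 010011✓ 010101 011000✓ 011011✓ 011100✓ 101001✓ 101101✓ 110001 111010
Round 1: -01001 0-1100 00-001 00-100 000-10 0001-0 01-011 011-00 101-01
PIs = {-01001, 0-1100, 00-001, 00-100, 000-10, 0001-0, 01-011, 010101, 011-00, 101-01, 110001, 111010}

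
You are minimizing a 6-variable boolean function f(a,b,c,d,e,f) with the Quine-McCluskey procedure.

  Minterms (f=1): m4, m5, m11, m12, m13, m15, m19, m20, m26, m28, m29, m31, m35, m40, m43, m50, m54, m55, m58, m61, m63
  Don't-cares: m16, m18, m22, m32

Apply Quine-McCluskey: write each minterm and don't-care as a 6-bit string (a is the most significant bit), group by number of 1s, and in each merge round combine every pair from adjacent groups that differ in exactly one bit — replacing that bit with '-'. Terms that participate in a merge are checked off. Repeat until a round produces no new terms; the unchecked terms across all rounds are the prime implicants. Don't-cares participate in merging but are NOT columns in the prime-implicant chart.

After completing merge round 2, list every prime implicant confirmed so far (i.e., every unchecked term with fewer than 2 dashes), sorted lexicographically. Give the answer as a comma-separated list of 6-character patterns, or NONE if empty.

-01011, 001-11, 01001-, 10-000, 10-011, 11-111, 11011-

size-2^0 implicants → 000100(✓)  000101(✓)  001011(✓)  001100(✓)  001101(✓)  001111(✓)  010000(✓)  010010(✓)  010011(✓)  010100(✓)  010110(✓)  011010(✓)  011100(✓)  011101(✓)  011111(✓)  100000(✓)  100011(✓)  101000(✓)  101011(✓)  110010(✓)  110110(✓)  110111(✓)  111010(✓)  111101(✓)  111111(✓)
size-2^1 implicants → -01011  -10010(✓)  -10110(✓)  -11010(✓)  -11101(✓)  -11111(✓)  0-0100(✓)  0-1100(✓)  0-1101(✓)  0-1111(✓)  00-100(✓)  00-101(✓)  00010-(✓)  001-11  0011-1(✓)  00110-(✓)  01-010(✓)  01-100(✓)  010-00(✓)  010-10(✓)  0100-0(✓)  01001-  0101-0(✓)  0111-1(✓)  01110-(✓)  10-000  10-011  11-010(✓)  11-111  110-10(✓)  11011-  1111-1(✓)
size-2^2 implicants → -1-010  -10-10  -111-1  0--100  0-11-1  0-110-  00-10-  010--0
Unchecked terms (primes): -01011, -1-010, -10-10, -111-1, 0--100, 0-11-1, 0-110-, 00-10-, 001-11, 010--0, 01001-, 10-000, 10-011, 11-111, 11011-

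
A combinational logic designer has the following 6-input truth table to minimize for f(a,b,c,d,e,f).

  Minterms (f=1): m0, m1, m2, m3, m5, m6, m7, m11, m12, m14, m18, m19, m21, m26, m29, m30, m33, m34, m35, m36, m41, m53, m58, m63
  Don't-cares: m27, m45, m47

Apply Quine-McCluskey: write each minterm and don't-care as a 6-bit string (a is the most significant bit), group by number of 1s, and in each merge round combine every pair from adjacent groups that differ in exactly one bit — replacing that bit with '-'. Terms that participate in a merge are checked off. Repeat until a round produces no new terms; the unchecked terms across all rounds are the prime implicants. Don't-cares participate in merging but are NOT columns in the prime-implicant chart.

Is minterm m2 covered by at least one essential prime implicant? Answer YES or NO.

YES

size-2^0 implicants → 000000(✓)  000001(✓)  000010(✓)  000011(✓)  000101(✓)  000110(✓)  000111(✓)  001011(✓)  001100(✓)  001110(✓)  010010(✓)  010011(✓)  010101(✓)  011010(✓)  011011(✓)  011101(✓)  011110(✓)  100001(✓)  100010(✓)  100011(✓)  100100  101001(✓)  101101(✓)  101111(✓)  110101(✓)  111010(✓)  111111(✓)
size-2^1 implicants → -00001(✓)  -00010(✓)  -00011(✓)  -10101  -11010  0-0010(✓)  0-0011(✓)  0-0101  0-1011(✓)  0-1110  00-011(✓)  00-110  000-01(✓)  000-10(✓)  000-11(✓)  0000-0(✓)  0000-1(✓)  00000-(✓)  00001-(✓)  0001-1(✓)  00011-(✓)  0011-0  01-010(✓)  01-011(✓)  01-101  01001-(✓)  011-10  01101-(✓)  1-1111  10-001  1000-1(✓)  10001-(✓)  101-01  1011-1
size-2^2 implicants → -000-1  -0001-  0--011  0-001-  000--1  000-1-  0000--  01-01-
Unchecked terms (primes): -000-1, -0001-, -10101, -11010, 0--011, 0-001-, 0-0101, 0-1110, 00-110, 000--1, 000-1-, 0000--, 0011-0, 01-01-, 01-101, 011-10, 1-1111, 10-001, 100100, 101-01, 1011-1
Minterm coverage:
  m0 ⊆ 0000-- [E]
  m1 ⊆ -000-1,000--1,0000--
  m2 ⊆ -0001-,0-001-,000-1-,0000--
  m3 ⊆ -000-1,-0001-,0--011,0-001-,000--1,000-1-,0000--
  m5 ⊆ 0-0101,000--1
  m6 ⊆ 00-110,000-1-
  m7 ⊆ 000--1,000-1-
  m11 ⊆ 0--011 [E]
  m12 ⊆ 0011-0 [E]
  m14 ⊆ 0-1110,00-110,0011-0
  m18 ⊆ 0-001-,01-01-
  m19 ⊆ 0--011,0-001-,01-01-
  m21 ⊆ -10101,0-0101,01-101
  m26 ⊆ -11010,01-01-,011-10
  m29 ⊆ 01-101 [E]
  m30 ⊆ 0-1110,011-10
  m33 ⊆ -000-1,10-001
  m34 ⊆ -0001- [E]
  m35 ⊆ -000-1,-0001-
  m36 ⊆ 100100 [E]
  m41 ⊆ 10-001,101-01
  m53 ⊆ -10101 [E]
  m58 ⊆ -11010 [E]
  m63 ⊆ 1-1111 [E]
E = {-0001-, -10101, -11010, 0--011, 0000--, 0011-0, 01-101, 1-1111, 100100}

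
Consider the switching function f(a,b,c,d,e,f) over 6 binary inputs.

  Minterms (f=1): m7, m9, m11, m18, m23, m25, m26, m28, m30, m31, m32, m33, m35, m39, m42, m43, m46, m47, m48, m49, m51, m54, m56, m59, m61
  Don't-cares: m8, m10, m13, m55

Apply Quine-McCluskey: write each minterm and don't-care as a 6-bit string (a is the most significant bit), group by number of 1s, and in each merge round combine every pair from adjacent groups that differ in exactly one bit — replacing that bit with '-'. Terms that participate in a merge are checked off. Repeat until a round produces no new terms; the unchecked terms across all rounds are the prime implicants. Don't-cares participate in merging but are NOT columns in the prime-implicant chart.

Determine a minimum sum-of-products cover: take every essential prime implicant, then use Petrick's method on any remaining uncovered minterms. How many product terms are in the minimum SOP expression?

12

size-2^0 implicants → 000111(✓)  001000(✓)  001001(✓)  001010(✓)  001011(✓)  001101(✓)  010010(✓)  010111(✓)  011001(✓)  011010(✓)  011100(✓)  011110(✓)  011111(✓)  100000(✓)  100001(✓)  100011(✓)  100111(✓)  101010(✓)  101011(✓)  101110(✓)  101111(✓)  110000(✓)  110001(✓)  110011(✓)  110110(✓)  110111(✓)  111000(✓)  111011(✓)  111101
size-2^1 implicants → -00111(✓)  -01010(✓)  -01011(✓)  -10111(✓)  0-0111(✓)  0-1001  0-1010  001-01  0010-0(✓)  0010-1(✓)  00100-(✓)  00101-(✓)  01-010  01-111  011-10  0111-0  01111-  1-0000(✓)  1-0001(✓)  1-0011(✓)  1-0111(✓)  1-1011(✓)  10-011(✓)  10-111(✓)  100-11(✓)  1000-1(✓)  10000-(✓)  101-10(✓)  101-11(✓)  10101-(✓)  10111-(✓)  11-000  11-011(✓)  110-11(✓)  1100-1(✓)  11000-(✓)  11011-
size-2^2 implicants → --0111  -0101-  0010--  1--011  1-0-11  1-00-1  1-000-  10--11  101-1-
Unchecked terms (primes): --0111, -0101-, 0-1001, 0-1010, 001-01, 0010--, 01-010, 01-111, 011-10, 0111-0, 01111-, 1--011, 1-0-11, 1-00-1, 1-000-, 10--11, 101-1-, 11-000, 11011-, 111101
Minterm coverage:
  m7 ⊆ --0111 [E]
  m9 ⊆ 0-1001,001-01,0010--
  m11 ⊆ -0101-,0010--
  m18 ⊆ 01-010 [E]
  m23 ⊆ --0111,01-111
  m25 ⊆ 0-1001 [E]
  m26 ⊆ 0-1010,01-010,011-10
  m28 ⊆ 0111-0 [E]
  m30 ⊆ 011-10,0111-0,01111-
  m31 ⊆ 01-111,01111-
  m32 ⊆ 1-000- [E]
  m33 ⊆ 1-00-1,1-000-
  m35 ⊆ 1--011,1-0-11,1-00-1,10--11
  m39 ⊆ --0111,1-0-11,10--11
  m42 ⊆ -0101-,101-1-
  m43 ⊆ -0101-,1--011,10--11,101-1-
  m46 ⊆ 101-1- [E]
  m47 ⊆ 10--11,101-1-
  m48 ⊆ 1-000-,11-000
  m49 ⊆ 1-00-1,1-000-
  m51 ⊆ 1--011,1-0-11,1-00-1
  m54 ⊆ 11011- [E]
  m56 ⊆ 11-000 [E]
  m59 ⊆ 1--011 [E]
  m61 ⊆ 111101 [E]
E = {--0111, 0-1001, 01-010, 0111-0, 1--011, 1-000-, 101-1-, 11-000, 11011-, 111101}
Petrick residual → -0101-, 01-111
Cover = c'def + b'cd'e + a'cd'e'f + a'bd'ef' + a'bdef + a'bcdf' + ad'ef + ac'd'e' + ab'ce + abd'e'f' + abc'de + abcde'f  |cover|=12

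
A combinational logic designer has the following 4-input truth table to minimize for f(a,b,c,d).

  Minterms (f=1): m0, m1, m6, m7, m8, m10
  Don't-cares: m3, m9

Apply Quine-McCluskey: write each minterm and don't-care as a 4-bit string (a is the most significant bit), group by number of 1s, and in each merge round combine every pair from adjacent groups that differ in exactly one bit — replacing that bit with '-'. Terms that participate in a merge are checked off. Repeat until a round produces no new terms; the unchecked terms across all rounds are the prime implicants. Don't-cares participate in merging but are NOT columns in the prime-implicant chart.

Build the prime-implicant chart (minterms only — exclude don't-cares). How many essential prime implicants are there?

3

size-2^0 implicants → 0000(✓)  0001(✓)  0011(✓)  0110(✓)  0111(✓)  1000(✓)  1001(✓)  1010(✓)
size-2^1 implicants → -000(✓)  -001(✓)  0-11  00-1  000-(✓)  011-  10-0  100-(✓)
size-2^2 implicants → -00-
Unchecked terms (primes): -00-, 0-11, 00-1, 011-, 10-0
Minterm coverage:
  m0 ⊆ -00- [E]
  m1 ⊆ -00-,00-1
  m6 ⊆ 011- [E]
  m7 ⊆ 0-11,011-
  m8 ⊆ -00-,10-0
  m10 ⊆ 10-0 [E]
E = {-00-, 011-, 10-0}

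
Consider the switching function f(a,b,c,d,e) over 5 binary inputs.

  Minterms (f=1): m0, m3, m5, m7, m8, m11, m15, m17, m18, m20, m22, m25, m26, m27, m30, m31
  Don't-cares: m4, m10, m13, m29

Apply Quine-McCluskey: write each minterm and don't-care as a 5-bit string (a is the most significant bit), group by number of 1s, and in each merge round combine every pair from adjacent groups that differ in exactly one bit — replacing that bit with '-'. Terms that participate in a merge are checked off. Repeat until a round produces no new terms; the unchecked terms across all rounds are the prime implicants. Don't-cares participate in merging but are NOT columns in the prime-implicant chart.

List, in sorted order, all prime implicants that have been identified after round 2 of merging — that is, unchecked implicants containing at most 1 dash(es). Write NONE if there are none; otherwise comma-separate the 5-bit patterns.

size-2^0 implicants → 00000(✓)  00011(✓)  00100(✓)  00101(✓)  00111(✓)  01000(✓)  01010(✓)  01011(✓)  01101(✓)  01111(✓)  10001(✓)  10010(✓)  10100(✓)  10110(✓)  11001(✓)  11010(✓)  11011(✓)  11101(✓)  11110(✓)  11111(✓)
size-2^1 implicants → -0100  -1010(✓)  -1011(✓)  -1101(✓)  -1111(✓)  0-000  0-011(✓)  0-101(✓)  0-111(✓)  00-00  00-11(✓)  001-1(✓)  0010-  01-11(✓)  010-0  0101-(✓)  011-1(✓)  1-001  1-010(✓)  1-110(✓)  10-10(✓)  101-0  11-01(✓)  11-10(✓)  11-11(✓)  110-1(✓)  1101-(✓)  111-1(✓)  1111-(✓)
size-2^2 implicants → -1-11  -101-  -11-1  0--11  0-1-1  1--10  11--1  11-1-
Unchecked terms (primes): -0100, -1-11, -101-, -11-1, 0--11, 0-000, 0-1-1, 00-00, 0010-, 010-0, 1--10, 1-001, 101-0, 11--1, 11-1-

-0100, 0-000, 00-00, 0010-, 010-0, 1-001, 101-0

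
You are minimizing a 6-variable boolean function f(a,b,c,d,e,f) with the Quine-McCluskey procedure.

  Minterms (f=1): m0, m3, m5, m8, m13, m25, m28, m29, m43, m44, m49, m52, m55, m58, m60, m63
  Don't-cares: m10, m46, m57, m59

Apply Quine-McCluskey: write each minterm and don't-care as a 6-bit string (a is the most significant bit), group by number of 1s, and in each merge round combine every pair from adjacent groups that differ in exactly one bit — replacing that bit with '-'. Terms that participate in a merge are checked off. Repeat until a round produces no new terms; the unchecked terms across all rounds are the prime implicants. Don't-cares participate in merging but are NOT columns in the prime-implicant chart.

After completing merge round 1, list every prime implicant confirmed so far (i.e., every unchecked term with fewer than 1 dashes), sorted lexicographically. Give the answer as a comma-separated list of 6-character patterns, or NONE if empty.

Round 0: 000000✓ 000011 000101✓ 001000✓ 001010✓ 001101✓ 011001✓ 011100✓ 011101✓ 101011✓ 101100✓ 101110✓ 110001✓ 110100✓ 110111✓ 111001✓ 111010✓ 111011✓ 111100✓ 111111✓
Round 1: -11001 -11100 0-1101 00-000 00-101 0010-0 011-01 01110- 1-1011 1-1100 1011-0 11-001 11-100 11-111 111-11 1110-1 11101-
PIs = {-11001, -11100, 0-1101, 00-000, 00-101, 000011, 0010-0, 011-01, 01110-, 1-1011, 1-1100, 1011-0, 11-001, 11-100, 11-111, 111-11, 1110-1, 11101-}

000011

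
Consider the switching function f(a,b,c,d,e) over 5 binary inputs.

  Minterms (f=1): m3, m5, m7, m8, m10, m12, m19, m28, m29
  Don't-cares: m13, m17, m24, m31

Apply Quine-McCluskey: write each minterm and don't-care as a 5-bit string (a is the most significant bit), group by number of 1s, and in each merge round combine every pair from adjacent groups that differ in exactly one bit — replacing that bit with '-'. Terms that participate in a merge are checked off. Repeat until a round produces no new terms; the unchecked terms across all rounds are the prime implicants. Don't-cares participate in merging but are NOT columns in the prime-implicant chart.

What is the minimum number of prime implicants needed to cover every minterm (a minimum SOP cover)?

4

[col 0] 00011*, 00101*, 00111*, 01000*, 01010*, 01100*, 01101*, 10001*, 10011*, 11000*, 11100*, 11101*, 11111*
[col 1] -0011, -1000*, -1100*, -1101*, 0-101, 00-11, 001-1, 01-00*, 010-0, 0110-*, 100-1, 11-00*, 111-1, 1110-*
[col 2] -1-00, -110-
Prime implicants: -0011, -1-00, -110-, 0-101, 00-11, 001-1, 010-0, 100-1, 111-1
PI chart (minterm → PIs covering it):
  3 | -0011,00-11
  5 | 0-101,001-1
  7 | 00-11,001-1
  8 | -1-00,010-0
  10 | 010-0  (sole → essential)
  12 | -1-00,-110-
  19 | -0011,100-1
  28 | -1-00,-110-
  29 | -110-,111-1
Essential prime implicants: 010-0
Petrick residual → -0011, -110-, 001-1
Minimum SOP uses 4 PIs: b'c'de + bcd' + a'b'ce + a'bc'e'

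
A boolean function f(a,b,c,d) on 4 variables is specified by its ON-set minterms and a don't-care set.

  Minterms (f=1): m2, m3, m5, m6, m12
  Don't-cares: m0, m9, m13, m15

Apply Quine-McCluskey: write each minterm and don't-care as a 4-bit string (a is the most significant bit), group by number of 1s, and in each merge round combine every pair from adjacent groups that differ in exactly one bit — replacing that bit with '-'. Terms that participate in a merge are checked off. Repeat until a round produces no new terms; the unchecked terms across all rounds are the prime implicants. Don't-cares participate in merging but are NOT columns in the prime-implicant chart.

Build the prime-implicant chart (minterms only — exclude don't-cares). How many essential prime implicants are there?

4

size-2^0 implicants → 0000(✓)  0010(✓)  0011(✓)  0101(✓)  0110(✓)  1001(✓)  1100(✓)  1101(✓)  1111(✓)
size-2^1 implicants → -101  0-10  00-0  001-  1-01  11-1  110-
Unchecked terms (primes): -101, 0-10, 00-0, 001-, 1-01, 11-1, 110-
Minterm coverage:
  m2 ⊆ 0-10,00-0,001-
  m3 ⊆ 001- [E]
  m5 ⊆ -101 [E]
  m6 ⊆ 0-10 [E]
  m12 ⊆ 110- [E]
E = {-101, 0-10, 001-, 110-}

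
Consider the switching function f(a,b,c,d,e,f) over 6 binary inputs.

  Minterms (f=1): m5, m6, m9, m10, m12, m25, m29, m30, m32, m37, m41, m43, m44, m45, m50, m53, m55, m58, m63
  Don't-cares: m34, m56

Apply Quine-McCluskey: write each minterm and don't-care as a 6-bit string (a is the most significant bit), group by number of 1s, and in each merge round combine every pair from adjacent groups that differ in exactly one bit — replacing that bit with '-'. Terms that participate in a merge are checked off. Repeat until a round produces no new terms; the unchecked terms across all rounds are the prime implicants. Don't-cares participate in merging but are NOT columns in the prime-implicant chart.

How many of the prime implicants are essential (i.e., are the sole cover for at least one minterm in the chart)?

[col 0] 000101*, 000110, 001001*, 001010, 001100*, 011001*, 011101*, 011110, 100000*, 100010*, 100101*, 101001*, 101011*, 101100*, 101101*, 110010*, 110101*, 110111*, 111000*, 111010*, 111111*
[col 1] -00101, -01001, -01100, 0-1001, 011-01, 1-0010, 1-0101, 10-101, 1000-0, 101-01, 1010-1, 10110-, 11-010, 11-111, 1101-1, 1110-0
Prime implicants: -00101, -01001, -01100, 0-1001, 000110, 001010, 011-01, 011110, 1-0010, 1-0101, 10-101, 1000-0, 101-01, 1010-1, 10110-, 11-010, 11-111, 1101-1, 1110-0
PI chart (minterm → PIs covering it):
  5 | -00101  (sole → essential)
  6 | 000110  (sole → essential)
  9 | -01001,0-1001
  10 | 001010  (sole → essential)
  12 | -01100  (sole → essential)
  25 | 0-1001,011-01
  29 | 011-01  (sole → essential)
  30 | 011110  (sole → essential)
  32 | 1000-0  (sole → essential)
  37 | -00101,1-0101,10-101
  41 | -01001,101-01,1010-1
  43 | 1010-1  (sole → essential)
  44 | -01100,10110-
  45 | 10-101,101-01,10110-
  50 | 1-0010,11-010
  53 | 1-0101,1101-1
  55 | 11-111,1101-1
  58 | 11-010,1110-0
  63 | 11-111  (sole → essential)
Essential prime implicants: -00101, -01100, 000110, 001010, 011-01, 011110, 1000-0, 1010-1, 11-111

9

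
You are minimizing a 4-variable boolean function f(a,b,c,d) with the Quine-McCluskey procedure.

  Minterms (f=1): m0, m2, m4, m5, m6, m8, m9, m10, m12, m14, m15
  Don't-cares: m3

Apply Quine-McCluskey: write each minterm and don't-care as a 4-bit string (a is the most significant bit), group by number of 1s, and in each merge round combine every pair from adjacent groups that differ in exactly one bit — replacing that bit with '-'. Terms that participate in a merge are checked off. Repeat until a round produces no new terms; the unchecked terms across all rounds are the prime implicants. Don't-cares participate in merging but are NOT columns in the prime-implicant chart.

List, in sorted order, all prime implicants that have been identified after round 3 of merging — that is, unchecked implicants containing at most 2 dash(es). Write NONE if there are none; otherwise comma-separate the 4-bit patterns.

001-, 010-, 100-, 111-

Round 0: 0000✓ 0010✓ 0011✓ 0100✓ 0101✓ 0110✓ 1000✓ 1001✓ 1010✓ 1100✓ 1110✓ 1111✓
Round 1: -000✓ -010✓ -100✓ -110✓ 0-00✓ 0-10✓ 00-0✓ 001- 01-0✓ 010- 1-00✓ 1-10✓ 10-0✓ 100- 11-0✓ 111-
Round 2: --00✓ --10✓ -0-0✓ -1-0✓ 0--0✓ 1--0✓
Round 3: ---0
PIs = {---0, 001-, 010-, 100-, 111-}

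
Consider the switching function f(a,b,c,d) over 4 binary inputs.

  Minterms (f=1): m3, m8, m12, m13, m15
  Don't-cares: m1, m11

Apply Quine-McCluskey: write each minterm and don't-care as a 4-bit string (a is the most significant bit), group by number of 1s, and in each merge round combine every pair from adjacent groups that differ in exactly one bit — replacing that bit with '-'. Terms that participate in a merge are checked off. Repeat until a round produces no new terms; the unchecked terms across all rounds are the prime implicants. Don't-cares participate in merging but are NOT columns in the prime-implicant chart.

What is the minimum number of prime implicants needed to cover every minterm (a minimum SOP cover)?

Round 0: 0001✓ 0011✓ 1000✓ 1011✓ 1100✓ 1101✓ 1111✓
Round 1: -011 00-1 1-00 1-11 11-1 110-
PIs = {-011, 00-1, 1-00, 1-11, 11-1, 110-}
Coverage chart:
  m3: -011,00-1
  m8: 1-00 ←essential
  m12: 1-00,110-
  m13: 11-1,110-
  m15: 1-11,11-1
Essential: 1-00
Petrick residual → -011, 11-1
Min cover (3 terms): b'cd + ac'd' + abd

3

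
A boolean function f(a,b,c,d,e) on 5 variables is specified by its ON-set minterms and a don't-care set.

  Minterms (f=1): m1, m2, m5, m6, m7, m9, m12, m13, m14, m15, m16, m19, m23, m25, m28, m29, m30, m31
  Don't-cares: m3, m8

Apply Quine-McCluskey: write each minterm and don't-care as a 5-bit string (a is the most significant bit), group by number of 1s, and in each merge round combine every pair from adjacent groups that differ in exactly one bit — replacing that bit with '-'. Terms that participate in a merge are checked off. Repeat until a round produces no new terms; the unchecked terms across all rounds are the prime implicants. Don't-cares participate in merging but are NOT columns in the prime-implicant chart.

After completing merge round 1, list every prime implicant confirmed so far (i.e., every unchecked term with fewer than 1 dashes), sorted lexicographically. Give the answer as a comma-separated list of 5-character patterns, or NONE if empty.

10000

size-2^0 implicants → 00001(✓)  00010(✓)  00011(✓)  00101(✓)  00110(✓)  00111(✓)  01000(✓)  01001(✓)  01100(✓)  01101(✓)  01110(✓)  01111(✓)  10000  10011(✓)  10111(✓)  11001(✓)  11100(✓)  11101(✓)  11110(✓)  11111(✓)
size-2^1 implicants → -0011(✓)  -0111(✓)  -1001(✓)  -1100(✓)  -1101(✓)  -1110(✓)  -1111(✓)  0-001(✓)  0-101(✓)  0-110(✓)  0-111(✓)  00-01(✓)  00-10(✓)  00-11(✓)  000-1(✓)  0001-(✓)  001-1(✓)  0011-(✓)  01-00(✓)  01-01(✓)  0100-(✓)  011-0(✓)  011-1(✓)  0110-(✓)  0111-(✓)  1-111(✓)  10-11(✓)  11-01(✓)  111-0(✓)  111-1(✓)  1110-(✓)  1111-(✓)
size-2^2 implicants → --111  -0-11  -1-01  -11-0(✓)  -11-1(✓)  -110-(✓)  -111-(✓)  0--01  0-1-1  0-11-  00--1  00-1-  01-0-  011--(✓)  111--(✓)
size-2^3 implicants → -11--
Unchecked terms (primes): --111, -0-11, -1-01, -11--, 0--01, 0-1-1, 0-11-, 00--1, 00-1-, 01-0-, 10000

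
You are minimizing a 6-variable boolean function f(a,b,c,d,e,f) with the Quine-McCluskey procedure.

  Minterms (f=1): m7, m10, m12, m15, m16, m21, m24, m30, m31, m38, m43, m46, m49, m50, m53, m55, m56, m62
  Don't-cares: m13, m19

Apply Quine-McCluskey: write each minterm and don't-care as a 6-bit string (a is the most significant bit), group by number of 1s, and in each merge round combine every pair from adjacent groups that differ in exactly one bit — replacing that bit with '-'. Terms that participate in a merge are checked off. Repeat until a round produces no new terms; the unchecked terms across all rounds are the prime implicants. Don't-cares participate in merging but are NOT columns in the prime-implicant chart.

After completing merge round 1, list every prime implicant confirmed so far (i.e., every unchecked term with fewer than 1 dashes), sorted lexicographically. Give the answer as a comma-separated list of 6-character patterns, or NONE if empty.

size-2^0 implicants → 000111(✓)  001010  001100(✓)  001101(✓)  001111(✓)  010000(✓)  010011  010101(✓)  011000(✓)  011110(✓)  011111(✓)  100110(✓)  101011  101110(✓)  110001(✓)  110010  110101(✓)  110111(✓)  111000(✓)  111110(✓)
size-2^1 implicants → -10101  -11000  -11110  0-1111  00-111  0011-1  00110-  01-000  01111-  1-1110  10-110  110-01  1101-1
Unchecked terms (primes): -10101, -11000, -11110, 0-1111, 00-111, 001010, 0011-1, 00110-, 01-000, 010011, 01111-, 1-1110, 10-110, 101011, 110-01, 110010, 1101-1

001010, 010011, 101011, 110010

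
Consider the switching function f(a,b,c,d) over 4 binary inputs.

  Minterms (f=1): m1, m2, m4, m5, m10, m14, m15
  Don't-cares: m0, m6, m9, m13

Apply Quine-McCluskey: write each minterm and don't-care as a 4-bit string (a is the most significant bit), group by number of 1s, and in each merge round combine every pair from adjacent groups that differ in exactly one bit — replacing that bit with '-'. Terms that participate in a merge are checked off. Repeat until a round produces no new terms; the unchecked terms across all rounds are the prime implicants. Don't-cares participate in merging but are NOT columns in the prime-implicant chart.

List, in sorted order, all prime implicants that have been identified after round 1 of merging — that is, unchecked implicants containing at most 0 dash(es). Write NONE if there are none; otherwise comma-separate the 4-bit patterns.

NONE

size-2^0 implicants → 0000(✓)  0001(✓)  0010(✓)  0100(✓)  0101(✓)  0110(✓)  1001(✓)  1010(✓)  1101(✓)  1110(✓)  1111(✓)
size-2^1 implicants → -001(✓)  -010(✓)  -101(✓)  -110(✓)  0-00(✓)  0-01(✓)  0-10(✓)  00-0(✓)  000-(✓)  01-0(✓)  010-(✓)  1-01(✓)  1-10(✓)  11-1  111-
size-2^2 implicants → --01  --10  0--0  0-0-
Unchecked terms (primes): --01, --10, 0--0, 0-0-, 11-1, 111-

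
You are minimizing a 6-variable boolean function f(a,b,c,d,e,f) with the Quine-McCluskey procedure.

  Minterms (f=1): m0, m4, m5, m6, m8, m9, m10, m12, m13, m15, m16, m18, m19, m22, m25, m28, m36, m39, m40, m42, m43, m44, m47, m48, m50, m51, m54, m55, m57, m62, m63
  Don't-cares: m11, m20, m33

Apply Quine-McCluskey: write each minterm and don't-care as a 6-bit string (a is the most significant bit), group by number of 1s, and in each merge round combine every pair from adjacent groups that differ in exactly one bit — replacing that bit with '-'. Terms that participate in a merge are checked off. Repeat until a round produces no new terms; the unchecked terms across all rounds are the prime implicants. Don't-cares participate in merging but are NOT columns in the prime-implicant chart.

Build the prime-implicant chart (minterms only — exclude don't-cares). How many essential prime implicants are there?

9

[col 0] 000000*, 000100*, 000101*, 000110*, 001000*, 001001*, 001010*, 001011*, 001100*, 001101*, 001111*, 010000*, 010010*, 010011*, 010100*, 010110*, 011001*, 011100*, 100001, 100100*, 100111*, 101000*, 101010*, 101011*, 101100*, 101111*, 110000*, 110010*, 110011*, 110110*, 110111*, 111001*, 111110*, 111111*
[col 1] -00100*, -01000*, -01010*, -01011*, -01100*, -01111*, -10000*, -10010*, -10011*, -10110*, -11001, 0-0000*, 0-0100*, 0-0110*, 0-1001, 0-1100*, 00-000*, 00-100*, 00-101*, 000-00*, 0001-0*, 00010-*, 001-00*, 001-01*, 001-11*, 0010-0*, 0010-1*, 00100-*, 00101-*, 0011-1*, 00110-*, 01-100*, 010-00*, 010-10*, 0100-0*, 01001-*, 0101-0*, 1-0111*, 1-1111*, 10-100*, 10-111*, 101-00*, 101-11*, 1010-0*, 10101-*, 11-110*, 11-111*, 110-10*, 110-11*, 1100-0*, 11001-*, 11011-*, 11111-*
[col 2] -0-100, -01-00, -01-11, -010-0, -0101-, -10-10, -100-0, -1001-, 0--100, 0-0-00, 0-01-0, 00--00, 00-10-, 001--1, 001-0-, 0010--, 010--0, 1--111, 11-11-, 110-1-
Prime implicants: -0-100, -01-00, -01-11, -010-0, -0101-, -10-10, -100-0, -1001-, -11001, 0--100, 0-0-00, 0-01-0, 0-1001, 00--00, 00-10-, 001--1, 001-0-, 0010--, 010--0, 1--111, 100001, 11-11-, 110-1-
PI chart (minterm → PIs covering it):
  0 | 0-0-00,00--00
  4 | -0-100,0--100,0-0-00,0-01-0,00--00,00-10-
  5 | 00-10-  (sole → essential)
  6 | 0-01-0  (sole → essential)
  8 | -01-00,-010-0,00--00,001-0-,0010--
  9 | 0-1001,001--1,001-0-,0010--
  10 | -010-0,-0101-,0010--
  12 | -0-100,-01-00,0--100,00--00,00-10-,001-0-
  13 | 00-10-,001--1,001-0-
  15 | -01-11,001--1
  16 | -100-0,0-0-00,010--0
  18 | -10-10,-100-0,-1001-,010--0
  19 | -1001-  (sole → essential)
  22 | -10-10,0-01-0,010--0
  25 | -11001,0-1001
  28 | 0--100  (sole → essential)
  36 | -0-100  (sole → essential)
  39 | 1--111  (sole → essential)
  40 | -01-00,-010-0
  42 | -010-0,-0101-
  43 | -01-11,-0101-
  44 | -0-100,-01-00
  47 | -01-11,1--111
  48 | -100-0  (sole → essential)
  50 | -10-10,-100-0,-1001-,110-1-
  51 | -1001-,110-1-
  54 | -10-10,11-11-,110-1-
  55 | 1--111,11-11-,110-1-
  57 | -11001  (sole → essential)
  62 | 11-11-  (sole → essential)
  63 | 1--111,11-11-
Essential prime implicants: -0-100, -100-0, -1001-, -11001, 0--100, 0-01-0, 00-10-, 1--111, 11-11-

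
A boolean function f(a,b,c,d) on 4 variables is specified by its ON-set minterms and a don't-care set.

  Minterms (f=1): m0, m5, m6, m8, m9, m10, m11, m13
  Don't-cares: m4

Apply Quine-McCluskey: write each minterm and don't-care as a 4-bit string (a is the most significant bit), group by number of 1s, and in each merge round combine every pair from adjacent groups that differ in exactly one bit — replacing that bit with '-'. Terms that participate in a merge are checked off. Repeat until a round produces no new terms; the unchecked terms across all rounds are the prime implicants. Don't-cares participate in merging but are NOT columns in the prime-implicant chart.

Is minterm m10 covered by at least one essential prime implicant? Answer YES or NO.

YES

Round 0: 0000✓ 0100✓ 0101✓ 0110✓ 1000✓ 1001✓ 1010✓ 1011✓ 1101✓
Round 1: -000 -101 0-00 01-0 010- 1-01 10-0✓ 10-1✓ 100-✓ 101-✓
Round 2: 10--
PIs = {-000, -101, 0-00, 01-0, 010-, 1-01, 10--}
Coverage chart:
  m0: -000,0-00
  m5: -101,010-
  m6: 01-0 ←essential
  m8: -000,10--
  m9: 1-01,10--
  m10: 10-- ←essential
  m11: 10-- ←essential
  m13: -101,1-01
Essential: 01-0, 10--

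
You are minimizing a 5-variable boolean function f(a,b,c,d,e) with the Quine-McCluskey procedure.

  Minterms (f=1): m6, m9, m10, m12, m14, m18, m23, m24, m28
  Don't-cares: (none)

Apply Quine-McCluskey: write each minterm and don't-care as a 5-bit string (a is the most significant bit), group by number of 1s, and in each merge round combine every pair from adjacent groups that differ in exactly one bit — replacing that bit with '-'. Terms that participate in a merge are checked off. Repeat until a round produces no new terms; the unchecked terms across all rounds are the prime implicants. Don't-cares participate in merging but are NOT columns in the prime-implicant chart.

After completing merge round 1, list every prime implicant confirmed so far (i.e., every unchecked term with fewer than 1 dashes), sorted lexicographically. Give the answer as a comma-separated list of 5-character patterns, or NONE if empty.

01001, 10010, 10111

[col 0] 00110*, 01001, 01010*, 01100*, 01110*, 10010, 10111, 11000*, 11100*
[col 1] -1100, 0-110, 01-10, 011-0, 11-00
Prime implicants: -1100, 0-110, 01-10, 01001, 011-0, 10010, 10111, 11-00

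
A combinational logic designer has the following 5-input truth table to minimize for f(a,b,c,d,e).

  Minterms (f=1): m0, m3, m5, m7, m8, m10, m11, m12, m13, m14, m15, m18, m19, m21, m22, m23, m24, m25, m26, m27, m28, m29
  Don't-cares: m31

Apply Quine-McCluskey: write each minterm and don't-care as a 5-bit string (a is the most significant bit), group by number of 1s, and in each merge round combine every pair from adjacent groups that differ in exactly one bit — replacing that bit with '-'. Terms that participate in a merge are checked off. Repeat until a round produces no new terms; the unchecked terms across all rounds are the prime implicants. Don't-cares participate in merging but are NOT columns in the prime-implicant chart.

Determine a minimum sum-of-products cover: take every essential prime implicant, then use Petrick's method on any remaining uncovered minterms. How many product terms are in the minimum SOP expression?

size-2^0 implicants → 00000(✓)  00011(✓)  00101(✓)  00111(✓)  01000(✓)  01010(✓)  01011(✓)  01100(✓)  01101(✓)  01110(✓)  01111(✓)  10010(✓)  10011(✓)  10101(✓)  10110(✓)  10111(✓)  11000(✓)  11001(✓)  11010(✓)  11011(✓)  11100(✓)  11101(✓)  11111(✓)
size-2^1 implicants → -0011(✓)  -0101(✓)  -0111(✓)  -1000(✓)  -1010(✓)  -1011(✓)  -1100(✓)  -1101(✓)  -1111(✓)  0-000  0-011(✓)  0-101(✓)  0-111(✓)  00-11(✓)  001-1(✓)  01-00(✓)  01-10(✓)  01-11(✓)  010-0(✓)  0101-(✓)  011-0(✓)  011-1(✓)  0110-(✓)  0111-(✓)  1-010(✓)  1-011(✓)  1-101(✓)  1-111(✓)  10-10(✓)  10-11(✓)  1001-(✓)  101-1(✓)  1011-(✓)  11-00(✓)  11-01(✓)  11-11(✓)  110-0(✓)  110-1(✓)  1100-(✓)  1101-(✓)  111-1(✓)  1110-(✓)
size-2^2 implicants → --011(✓)  --101(✓)  --111(✓)  -0-11(✓)  -01-1(✓)  -1-00  -1-11(✓)  -10-0  -101-  -11-1(✓)  -110-  0--11(✓)  0-1-1(✓)  01--0  01-1-  011--  1--11(✓)  1-01-  1-1-1(✓)  10-1-  11--1  11-0-  110--
size-2^3 implicants → ---11  --1-1
Unchecked terms (primes): ---11, --1-1, -1-00, -10-0, -101-, -110-, 0-000, 01--0, 01-1-, 011--, 1-01-, 10-1-, 11--1, 11-0-, 110--
Minterm coverage:
  m0 ⊆ 0-000 [E]
  m3 ⊆ ---11 [E]
  m5 ⊆ --1-1 [E]
  m7 ⊆ ---11,--1-1
  m8 ⊆ -1-00,-10-0,0-000,01--0
  m10 ⊆ -10-0,-101-,01--0,01-1-
  m11 ⊆ ---11,-101-,01-1-
  m12 ⊆ -1-00,-110-,01--0,011--
  m13 ⊆ --1-1,-110-,011--
  m14 ⊆ 01--0,01-1-,011--
  m15 ⊆ ---11,--1-1,01-1-,011--
  m18 ⊆ 1-01-,10-1-
  m19 ⊆ ---11,1-01-,10-1-
  m21 ⊆ --1-1 [E]
  m22 ⊆ 10-1- [E]
  m23 ⊆ ---11,--1-1,10-1-
  m24 ⊆ -1-00,-10-0,11-0-,110--
  m25 ⊆ 11--1,11-0-,110--
  m26 ⊆ -10-0,-101-,1-01-,110--
  m27 ⊆ ---11,-101-,1-01-,11--1,110--
  m28 ⊆ -1-00,-110-,11-0-
  m29 ⊆ --1-1,-110-,11--1,11-0-
E = {---11, --1-1, 0-000, 10-1-}
Petrick residual → -1-00, 01--0, 110--
Cover = de + ce + bd'e' + a'c'd'e' + a'be' + ab'd + abc'  |cover|=7

7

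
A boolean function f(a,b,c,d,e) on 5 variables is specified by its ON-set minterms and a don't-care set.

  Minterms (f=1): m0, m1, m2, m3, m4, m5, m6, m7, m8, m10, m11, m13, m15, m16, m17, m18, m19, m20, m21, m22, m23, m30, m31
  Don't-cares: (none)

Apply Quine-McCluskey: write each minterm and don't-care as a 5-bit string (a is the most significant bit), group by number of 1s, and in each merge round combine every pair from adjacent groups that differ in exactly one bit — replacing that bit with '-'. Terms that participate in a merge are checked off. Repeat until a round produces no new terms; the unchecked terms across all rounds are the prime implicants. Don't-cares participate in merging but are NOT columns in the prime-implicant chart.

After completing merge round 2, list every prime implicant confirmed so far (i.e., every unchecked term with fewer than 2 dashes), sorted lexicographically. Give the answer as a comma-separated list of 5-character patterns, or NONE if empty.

NONE

size-2^0 implicants → 00000(✓)  00001(✓)  00010(✓)  00011(✓)  00100(✓)  00101(✓)  00110(✓)  00111(✓)  01000(✓)  01010(✓)  01011(✓)  01101(✓)  01111(✓)  10000(✓)  10001(✓)  10010(✓)  10011(✓)  10100(✓)  10101(✓)  10110(✓)  10111(✓)  11110(✓)  11111(✓)
size-2^1 implicants → -0000(✓)  -0001(✓)  -0010(✓)  -0011(✓)  -0100(✓)  -0101(✓)  -0110(✓)  -0111(✓)  -1111(✓)  0-000(✓)  0-010(✓)  0-011(✓)  0-101(✓)  0-111(✓)  00-00(✓)  00-01(✓)  00-10(✓)  00-11(✓)  000-0(✓)  000-1(✓)  0000-(✓)  0001-(✓)  001-0(✓)  001-1(✓)  0010-(✓)  0011-(✓)  01-11(✓)  010-0(✓)  0101-(✓)  011-1(✓)  1-110(✓)  1-111(✓)  10-00(✓)  10-01(✓)  10-10(✓)  10-11(✓)  100-0(✓)  100-1(✓)  1000-(✓)  1001-(✓)  101-0(✓)  101-1(✓)  1010-(✓)  1011-(✓)  1111-(✓)
size-2^2 implicants → --111  -0-00(✓)  -0-01(✓)  -0-10(✓)  -0-11(✓)  -00-0(✓)  -00-1(✓)  -000-(✓)  -001-(✓)  -01-0(✓)  -01-1(✓)  -010-(✓)  -011-(✓)  0--11  0-0-0  0-01-  0-1-1  00--0(✓)  00--1(✓)  00-0-(✓)  00-1-(✓)  000--(✓)  001--(✓)  1-11-  10--0(✓)  10--1(✓)  10-0-(✓)  10-1-(✓)  100--(✓)  101--(✓)
size-2^3 implicants → -0--0(✓)  -0--1(✓)  -0-0-(✓)  -0-1-(✓)  -00--(✓)  -01--(✓)  00---(✓)  10---(✓)
size-2^4 implicants → -0---
Unchecked terms (primes): --111, -0---, 0--11, 0-0-0, 0-01-, 0-1-1, 1-11-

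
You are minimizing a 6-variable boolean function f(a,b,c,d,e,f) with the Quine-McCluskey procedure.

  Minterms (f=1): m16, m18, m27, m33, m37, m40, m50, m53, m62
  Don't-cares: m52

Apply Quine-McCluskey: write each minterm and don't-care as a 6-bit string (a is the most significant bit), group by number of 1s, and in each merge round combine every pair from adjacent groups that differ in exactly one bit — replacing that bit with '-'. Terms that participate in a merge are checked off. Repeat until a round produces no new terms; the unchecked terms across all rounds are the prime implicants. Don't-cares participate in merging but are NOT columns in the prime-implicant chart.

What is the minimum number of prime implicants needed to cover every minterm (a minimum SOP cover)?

size-2^0 implicants → 010000(✓)  010010(✓)  011011  100001(✓)  100101(✓)  101000  110010(✓)  110100(✓)  110101(✓)  111110
size-2^1 implicants → -10010  0100-0  1-0101  100-01  11010-
Unchecked terms (primes): -10010, 0100-0, 011011, 1-0101, 100-01, 101000, 11010-, 111110
Minterm coverage:
  m16 ⊆ 0100-0 [E]
  m18 ⊆ -10010,0100-0
  m27 ⊆ 011011 [E]
  m33 ⊆ 100-01 [E]
  m37 ⊆ 1-0101,100-01
  m40 ⊆ 101000 [E]
  m50 ⊆ -10010 [E]
  m53 ⊆ 1-0101,11010-
  m62 ⊆ 111110 [E]
E = {-10010, 0100-0, 011011, 100-01, 101000, 111110}
Petrick residual → 1-0101
Cover = bc'd'ef' + a'bc'd'f' + a'bcd'ef + ac'de'f + ab'c'e'f + ab'cd'e'f' + abcdef'  |cover|=7

7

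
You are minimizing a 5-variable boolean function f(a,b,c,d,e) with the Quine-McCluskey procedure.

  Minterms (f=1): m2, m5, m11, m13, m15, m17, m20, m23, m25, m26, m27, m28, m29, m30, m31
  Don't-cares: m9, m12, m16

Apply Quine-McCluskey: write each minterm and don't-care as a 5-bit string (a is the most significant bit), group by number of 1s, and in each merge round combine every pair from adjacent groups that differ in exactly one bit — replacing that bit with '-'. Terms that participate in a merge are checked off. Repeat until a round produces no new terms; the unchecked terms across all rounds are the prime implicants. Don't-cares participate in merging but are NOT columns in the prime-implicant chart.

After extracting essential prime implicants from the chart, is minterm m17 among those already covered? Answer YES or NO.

NO

size-2^0 implicants → 00010  00101(✓)  01001(✓)  01011(✓)  01100(✓)  01101(✓)  01111(✓)  10000(✓)  10001(✓)  10100(✓)  10111(✓)  11001(✓)  11010(✓)  11011(✓)  11100(✓)  11101(✓)  11110(✓)  11111(✓)
size-2^1 implicants → -1001(✓)  -1011(✓)  -1100(✓)  -1101(✓)  -1111(✓)  0-101  01-01(✓)  01-11(✓)  010-1(✓)  011-1(✓)  0110-(✓)  1-001  1-100  1-111  10-00  1000-  11-01(✓)  11-10(✓)  11-11(✓)  110-1(✓)  1101-(✓)  111-0(✓)  111-1(✓)  1110-(✓)  1111-(✓)
size-2^2 implicants → -1-01(✓)  -1-11(✓)  -10-1(✓)  -11-1(✓)  -110-  01--1(✓)  11--1(✓)  11-1-  111--
size-2^3 implicants → -1--1
Unchecked terms (primes): -1--1, -110-, 0-101, 00010, 1-001, 1-100, 1-111, 10-00, 1000-, 11-1-, 111--
Minterm coverage:
  m2 ⊆ 00010 [E]
  m5 ⊆ 0-101 [E]
  m11 ⊆ -1--1 [E]
  m13 ⊆ -1--1,-110-,0-101
  m15 ⊆ -1--1 [E]
  m17 ⊆ 1-001,1000-
  m20 ⊆ 1-100,10-00
  m23 ⊆ 1-111 [E]
  m25 ⊆ -1--1,1-001
  m26 ⊆ 11-1- [E]
  m27 ⊆ -1--1,11-1-
  m28 ⊆ -110-,1-100,111--
  m29 ⊆ -1--1,-110-,111--
  m30 ⊆ 11-1-,111--
  m31 ⊆ -1--1,1-111,11-1-,111--
E = {-1--1, 0-101, 00010, 1-111, 11-1-}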